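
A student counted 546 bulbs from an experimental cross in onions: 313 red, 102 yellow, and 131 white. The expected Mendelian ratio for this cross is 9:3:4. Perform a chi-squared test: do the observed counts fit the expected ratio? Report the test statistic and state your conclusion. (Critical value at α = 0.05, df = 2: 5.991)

The 9:3:4 ratio has 16 parts, so with N = 546 the expected counts are:
  red: 546 × 9/16 = 307.125
  yellow: 546 × 3/16 = 102.375
  white: 546 × 4/16 = 136.5
χ² = Σ (O − E)² / E
  red: (313 − 307.125)² / 307.125 = 0.1124
  yellow: (102 − 102.375)² / 102.375 = 0.0014
  white: (131 − 136.5)² / 136.5 = 0.2216
χ² = 0.1124 + 0.0014 + 0.2216 = 0.3354 ≈ 0.335
Degrees of freedom = 3 − 1 = 2; critical value at α = 0.05 is 5.991.
Since 0.335 < 5.991, we fail to reject the null hypothesis — the data are consistent with the 9:3:4 ratio.

0.335; consistent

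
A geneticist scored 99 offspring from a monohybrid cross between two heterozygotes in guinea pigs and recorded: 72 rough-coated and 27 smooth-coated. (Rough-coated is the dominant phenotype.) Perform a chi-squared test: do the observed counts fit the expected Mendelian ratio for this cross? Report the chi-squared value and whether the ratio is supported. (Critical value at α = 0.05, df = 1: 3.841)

0.273; consistent

For a monohybrid cross between heterozygotes with complete dominance, the expected phenotypic ratio is 3:1.
Expected counts for N = 99 under a 3:1 ratio (total parts = 4):
  rough-coated: 99 × 3/4 = 74.25
  smooth-coated: 99 × 1/4 = 24.75
χ² = Σ (O − E)² / E
  rough-coated: (72 − 74.25)² / 74.25 = 0.0682
  smooth-coated: (27 − 24.75)² / 24.75 = 0.2045
χ² = 0.0682 + 0.2045 = 0.2727 ≈ 0.273
Degrees of freedom = 2 − 1 = 1; critical value at α = 0.05 is 3.841.
Since 0.273 < 3.841, we fail to reject the null hypothesis — the data are consistent with the 3:1 ratio.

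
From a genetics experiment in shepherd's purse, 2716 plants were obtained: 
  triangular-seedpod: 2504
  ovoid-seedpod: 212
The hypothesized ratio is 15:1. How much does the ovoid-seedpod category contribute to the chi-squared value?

10.516

The 15:1 ratio has 16 parts, so with N = 2716 the expected counts are:
  triangular-seedpod: 2716 × 15/16 = 2546.25
  ovoid-seedpod: 2716 × 1/16 = 169.75
Contribution of ovoid-seedpod: (212 − 169.75)² / 169.75 = 10.5158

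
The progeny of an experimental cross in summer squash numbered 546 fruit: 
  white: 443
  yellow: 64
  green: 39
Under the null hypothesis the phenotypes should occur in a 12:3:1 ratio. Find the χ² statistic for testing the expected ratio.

Total ratio parts = 16. Expected numbers out of 546:
  white: 546 × 12/16 = 409.5
  yellow: 546 × 3/16 = 102.375
  green: 546 × 1/16 = 34.125
χ² = Σ (O − E)² / E
  white: (443 − 409.5)² / 409.5 = 2.7405
  yellow: (64 − 102.375)² / 102.375 = 14.3848
  green: (39 − 34.125)² / 34.125 = 0.6964
χ² = 2.7405 + 14.3848 + 0.6964 = 17.8217 ≈ 17.822

17.822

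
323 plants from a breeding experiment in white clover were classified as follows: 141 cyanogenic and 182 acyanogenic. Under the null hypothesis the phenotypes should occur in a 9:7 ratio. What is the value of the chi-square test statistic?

20.827

Under the 9:7 hypothesis (Σ ratio = 16, N = 323):
  cyanogenic: 323 × 9/16 = 181.6875
  acyanogenic: 323 × 7/16 = 141.3125
χ² = Σ (O − E)² / E
  cyanogenic: (141 − 181.6875)² / 181.6875 = 9.1116
  acyanogenic: (182 − 141.3125)² / 141.3125 = 11.7150
χ² = 9.1116 + 11.7150 = 20.8266 ≈ 20.827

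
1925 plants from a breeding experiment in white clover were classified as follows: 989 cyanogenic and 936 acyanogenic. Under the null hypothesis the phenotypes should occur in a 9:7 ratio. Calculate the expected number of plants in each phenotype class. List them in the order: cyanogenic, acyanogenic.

1082.8125, 842.1875

Total ratio parts = 16. Expected numbers out of 1925:
  cyanogenic: 1925 × 9/16 = 1082.8125
  acyanogenic: 1925 × 7/16 = 842.1875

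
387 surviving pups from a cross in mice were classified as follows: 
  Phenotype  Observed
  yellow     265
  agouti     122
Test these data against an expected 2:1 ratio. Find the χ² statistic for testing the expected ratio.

Under the 2:1 hypothesis (Σ ratio = 3, N = 387):
  yellow: 387 × 2/3 = 258
  agouti: 387 × 1/3 = 129
χ² = Σ (O − E)² / E
  yellow: (265 − 258)² / 258 = 0.1899
  agouti: (122 − 129)² / 129 = 0.3798
χ² = 0.1899 + 0.3798 = 0.5697 ≈ 0.570

0.570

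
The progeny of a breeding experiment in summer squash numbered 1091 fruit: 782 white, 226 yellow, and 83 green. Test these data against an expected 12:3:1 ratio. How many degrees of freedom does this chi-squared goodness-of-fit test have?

2

A goodness-of-fit test with 3 phenotype classes has df = 3 − 1 = 2.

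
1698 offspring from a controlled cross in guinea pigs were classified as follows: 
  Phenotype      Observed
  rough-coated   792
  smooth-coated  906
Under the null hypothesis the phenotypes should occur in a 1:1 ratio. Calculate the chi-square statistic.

The 1:1 ratio has 2 parts, so with N = 1698 the expected counts are:
  rough-coated: 1698 × 1/2 = 849
  smooth-coated: 1698 × 1/2 = 849
χ² = Σ (O − E)² / E
  rough-coated: (792 − 849)² / 849 = 3.8269
  smooth-coated: (906 − 849)² / 849 = 3.8269
χ² = 3.8269 + 3.8269 = 7.6538 ≈ 7.654

7.654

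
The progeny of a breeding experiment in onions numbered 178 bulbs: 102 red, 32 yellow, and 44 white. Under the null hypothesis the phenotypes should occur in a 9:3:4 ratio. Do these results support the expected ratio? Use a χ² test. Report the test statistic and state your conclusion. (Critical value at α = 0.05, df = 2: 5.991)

Expected counts for N = 178 under a 9:3:4 ratio (total parts = 16):
  red: 178 × 9/16 = 100.125
  yellow: 178 × 3/16 = 33.375
  white: 178 × 4/16 = 44.5
χ² = Σ (O − E)² / E
  red: (102 − 100.125)² / 100.125 = 0.0351
  yellow: (32 − 33.375)² / 33.375 = 0.0566
  white: (44 − 44.5)² / 44.5 = 0.0056
χ² = 0.0351 + 0.0566 + 0.0056 = 0.0973 ≈ 0.097
Degrees of freedom = 3 − 1 = 2; critical value at α = 0.05 is 5.991.
Since 0.097 < 5.991, we fail to reject the null hypothesis — the data are consistent with the 9:3:4 ratio.

0.097; consistent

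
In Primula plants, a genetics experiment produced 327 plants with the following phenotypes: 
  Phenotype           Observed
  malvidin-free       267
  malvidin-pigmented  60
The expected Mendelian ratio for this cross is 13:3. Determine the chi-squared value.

Expected counts for N = 327 under a 13:3 ratio (total parts = 16):
  malvidin-free: 327 × 13/16 = 265.6875
  malvidin-pigmented: 327 × 3/16 = 61.3125
χ² = Σ (O − E)² / E
  malvidin-free: (267 − 265.6875)² / 265.6875 = 0.0065
  malvidin-pigmented: (60 − 61.3125)² / 61.3125 = 0.0281
χ² = 0.0065 + 0.0281 = 0.0346 ≈ 0.035

0.035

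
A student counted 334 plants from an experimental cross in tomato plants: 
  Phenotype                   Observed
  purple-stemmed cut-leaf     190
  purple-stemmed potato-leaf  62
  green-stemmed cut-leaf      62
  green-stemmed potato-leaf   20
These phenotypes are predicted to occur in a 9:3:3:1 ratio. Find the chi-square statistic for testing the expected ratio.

0.073

Under the 9:3:3:1 hypothesis (Σ ratio = 16, N = 334):
  purple-stemmed cut-leaf: 334 × 9/16 = 187.875
  purple-stemmed potato-leaf: 334 × 3/16 = 62.625
  green-stemmed cut-leaf: 334 × 3/16 = 62.625
  green-stemmed potato-leaf: 334 × 1/16 = 20.875
χ² = Σ (O − E)² / E
  purple-stemmed cut-leaf: (190 − 187.875)² / 187.875 = 0.0240
  purple-stemmed potato-leaf: (62 − 62.625)² / 62.625 = 0.0062
  green-stemmed cut-leaf: (62 − 62.625)² / 62.625 = 0.0062
  green-stemmed potato-leaf: (20 − 20.875)² / 20.875 = 0.0367
χ² = 0.0240 + 0.0062 + 0.0062 + 0.0367 = 0.0731 ≈ 0.073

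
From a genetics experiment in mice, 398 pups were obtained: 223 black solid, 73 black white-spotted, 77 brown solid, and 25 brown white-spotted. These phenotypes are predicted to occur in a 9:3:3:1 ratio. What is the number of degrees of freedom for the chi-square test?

A goodness-of-fit test with 4 phenotype classes has df = 4 − 1 = 3.

3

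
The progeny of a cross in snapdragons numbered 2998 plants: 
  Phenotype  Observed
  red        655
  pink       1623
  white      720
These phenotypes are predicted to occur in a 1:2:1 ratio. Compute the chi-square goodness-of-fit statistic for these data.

Expected counts for N = 2998 under a 1:2:1 ratio (total parts = 4):
  red: 2998 × 1/4 = 749.5
  pink: 2998 × 2/4 = 1499
  white: 2998 × 1/4 = 749.5
χ² = Σ (O − E)² / E
  red: (655 − 749.5)² / 749.5 = 11.9149
  pink: (1623 − 1499)² / 1499 = 10.2575
  white: (720 − 749.5)² / 749.5 = 1.1611
χ² = 11.9149 + 10.2575 + 1.1611 = 23.3335 ≈ 23.334

23.334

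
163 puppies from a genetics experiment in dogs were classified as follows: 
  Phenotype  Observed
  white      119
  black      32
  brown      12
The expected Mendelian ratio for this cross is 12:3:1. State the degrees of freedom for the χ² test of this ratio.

A goodness-of-fit test with 3 phenotype classes has df = 3 − 1 = 2.

2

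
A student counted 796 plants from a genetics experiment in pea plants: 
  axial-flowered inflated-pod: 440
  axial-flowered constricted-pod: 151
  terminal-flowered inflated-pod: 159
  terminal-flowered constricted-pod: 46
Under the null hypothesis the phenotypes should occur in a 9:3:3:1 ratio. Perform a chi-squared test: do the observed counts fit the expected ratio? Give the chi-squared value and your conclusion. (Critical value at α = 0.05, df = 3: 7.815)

1.074; consistent

The 9:3:3:1 ratio has 16 parts, so with N = 796 the expected counts are:
  axial-flowered inflated-pod: 796 × 9/16 = 447.75
  axial-flowered constricted-pod: 796 × 3/16 = 149.25
  terminal-flowered inflated-pod: 796 × 3/16 = 149.25
  terminal-flowered constricted-pod: 796 × 1/16 = 49.75
χ² = Σ (O − E)² / E
  axial-flowered inflated-pod: (440 − 447.75)² / 447.75 = 0.1341
  axial-flowered constricted-pod: (151 − 149.25)² / 149.25 = 0.0205
  terminal-flowered inflated-pod: (159 − 149.25)² / 149.25 = 0.6369
  terminal-flowered constricted-pod: (46 − 49.75)² / 49.75 = 0.2827
χ² = 0.1341 + 0.0205 + 0.6369 + 0.2827 = 1.0742 ≈ 1.074
Degrees of freedom = 4 − 1 = 3; critical value at α = 0.05 is 7.815.
Since 1.074 < 7.815, we fail to reject the null hypothesis — the data are consistent with the 9:3:3:1 ratio.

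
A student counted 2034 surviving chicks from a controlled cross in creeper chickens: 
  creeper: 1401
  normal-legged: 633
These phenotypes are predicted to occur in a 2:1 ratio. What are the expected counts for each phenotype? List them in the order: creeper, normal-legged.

Total ratio parts = 3. Expected numbers out of 2034:
  creeper: 2034 × 2/3 = 1356
  normal-legged: 2034 × 1/3 = 678

1356, 678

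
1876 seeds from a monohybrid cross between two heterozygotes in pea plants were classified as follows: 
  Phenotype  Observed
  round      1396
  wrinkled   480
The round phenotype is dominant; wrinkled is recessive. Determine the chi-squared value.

For a monohybrid cross between heterozygotes with complete dominance, the expected phenotypic ratio is 3:1.
Total ratio parts = 4. Expected numbers out of 1876:
  round: 1876 × 3/4 = 1407
  wrinkled: 1876 × 1/4 = 469
χ² = Σ (O − E)² / E
  round: (1396 − 1407)² / 1407 = 0.0860
  wrinkled: (480 − 469)² / 469 = 0.2580
χ² = 0.0860 + 0.2580 = 0.344

0.344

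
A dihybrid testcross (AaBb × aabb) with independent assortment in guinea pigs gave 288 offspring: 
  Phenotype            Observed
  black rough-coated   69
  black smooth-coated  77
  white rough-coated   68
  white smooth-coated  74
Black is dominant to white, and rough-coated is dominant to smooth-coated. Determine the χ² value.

A dihybrid testcross with independent assortment gives a 1:1:1:1 ratio.
The 1:1:1:1 ratio has 4 parts, so with N = 288 the expected counts are:
  black rough-coated: 288 × 1/4 = 72
  black smooth-coated: 288 × 1/4 = 72
  white rough-coated: 288 × 1/4 = 72
  white smooth-coated: 288 × 1/4 = 72
χ² = Σ (O − E)² / E
  black rough-coated: (69 − 72)² / 72 = 0.1250
  black smooth-coated: (77 − 72)² / 72 = 0.3472
  white rough-coated: (68 − 72)² / 72 = 0.2222
  white smooth-coated: (74 − 72)² / 72 = 0.0556
χ² = 0.1250 + 0.3472 + 0.2222 + 0.0556 = 0.750

0.750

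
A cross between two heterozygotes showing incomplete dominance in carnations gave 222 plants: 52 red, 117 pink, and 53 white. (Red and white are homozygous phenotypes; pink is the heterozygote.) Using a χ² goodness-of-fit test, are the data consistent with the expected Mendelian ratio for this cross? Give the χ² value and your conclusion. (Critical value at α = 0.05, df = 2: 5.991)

With incomplete dominance, a heterozygote × heterozygote cross gives a 1:2:1 phenotypic ratio.
Total ratio parts = 4. Expected numbers out of 222:
  red: 222 × 1/4 = 55.5
  pink: 222 × 2/4 = 111
  white: 222 × 1/4 = 55.5
χ² = Σ (O − E)² / E
  red: (52 − 55.5)² / 55.5 = 0.2207
  pink: (117 − 111)² / 111 = 0.3243
  white: (53 − 55.5)² / 55.5 = 0.1126
χ² = 0.2207 + 0.3243 + 0.1126 = 0.6576 ≈ 0.658
Degrees of freedom = 3 − 1 = 2; critical value at α = 0.05 is 5.991.
Since 0.658 < 5.991, we fail to reject the null hypothesis — the data are consistent with the 1:2:1 ratio.

0.658; consistent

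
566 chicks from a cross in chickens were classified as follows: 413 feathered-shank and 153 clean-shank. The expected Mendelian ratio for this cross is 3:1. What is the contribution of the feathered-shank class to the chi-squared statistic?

Expected counts for N = 566 under a 3:1 ratio (total parts = 4):
  feathered-shank: 566 × 3/4 = 424.5
  clean-shank: 566 × 1/4 = 141.5
Contribution of feathered-shank: (413 − 424.5)² / 424.5 = 0.3115

0.312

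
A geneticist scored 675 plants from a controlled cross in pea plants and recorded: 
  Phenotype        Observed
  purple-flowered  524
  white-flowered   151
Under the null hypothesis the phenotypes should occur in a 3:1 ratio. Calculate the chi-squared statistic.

2.489

Expected counts for N = 675 under a 3:1 ratio (total parts = 4):
  purple-flowered: 675 × 3/4 = 506.25
  white-flowered: 675 × 1/4 = 168.75
χ² = Σ (O − E)² / E
  purple-flowered: (524 − 506.25)² / 506.25 = 0.6223
  white-flowered: (151 − 168.75)² / 168.75 = 1.8670
χ² = 0.6223 + 1.8670 = 2.4893 ≈ 2.489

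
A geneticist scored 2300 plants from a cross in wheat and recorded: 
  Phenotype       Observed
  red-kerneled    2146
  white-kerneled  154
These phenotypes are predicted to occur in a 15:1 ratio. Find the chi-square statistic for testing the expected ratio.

0.780

Total ratio parts = 16. Expected numbers out of 2300:
  red-kerneled: 2300 × 15/16 = 2156.25
  white-kerneled: 2300 × 1/16 = 143.75
χ² = Σ (O − E)² / E
  red-kerneled: (2146 − 2156.25)² / 2156.25 = 0.0487
  white-kerneled: (154 − 143.75)² / 143.75 = 0.7309
χ² = 0.0487 + 0.7309 = 0.7796 ≈ 0.780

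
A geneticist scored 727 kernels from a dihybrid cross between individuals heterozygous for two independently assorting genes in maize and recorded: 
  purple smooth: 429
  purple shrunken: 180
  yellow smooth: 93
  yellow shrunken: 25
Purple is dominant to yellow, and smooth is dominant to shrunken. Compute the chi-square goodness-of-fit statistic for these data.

37.941

A dihybrid F₂ with independent assortment and complete dominance at both loci gives a 9:3:3:1 phenotypic ratio.
Total ratio parts = 16. Expected numbers out of 727:
  purple smooth: 727 × 9/16 = 408.9375
  purple shrunken: 727 × 3/16 = 136.3125
  yellow smooth: 727 × 3/16 = 136.3125
  yellow shrunken: 727 × 1/16 = 45.4375
χ² = Σ (O − E)² / E
  purple smooth: (429 − 408.9375)² / 408.9375 = 0.9843
  purple shrunken: (180 − 136.3125)² / 136.3125 = 14.0016
  yellow smooth: (93 − 136.3125)² / 136.3125 = 13.7623
  yellow shrunken: (25 − 45.4375)² / 45.4375 = 9.1927
χ² = 0.9843 + 14.0016 + 13.7623 + 9.1927 = 37.9409 ≈ 37.941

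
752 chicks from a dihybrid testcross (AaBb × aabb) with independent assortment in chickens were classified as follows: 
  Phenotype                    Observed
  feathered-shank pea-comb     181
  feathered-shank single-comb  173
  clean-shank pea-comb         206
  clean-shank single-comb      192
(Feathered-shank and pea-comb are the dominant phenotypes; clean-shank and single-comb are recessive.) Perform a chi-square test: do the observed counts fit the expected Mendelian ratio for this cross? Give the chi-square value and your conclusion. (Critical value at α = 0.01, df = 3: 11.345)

A dihybrid testcross with independent assortment gives a 1:1:1:1 ratio.
The 1:1:1:1 ratio has 4 parts, so with N = 752 the expected counts are:
  feathered-shank pea-comb: 752 × 1/4 = 188
  feathered-shank single-comb: 752 × 1/4 = 188
  clean-shank pea-comb: 752 × 1/4 = 188
  clean-shank single-comb: 752 × 1/4 = 188
χ² = Σ (O − E)² / E
  feathered-shank pea-comb: (181 − 188)² / 188 = 0.2606
  feathered-shank single-comb: (173 − 188)² / 188 = 1.1968
  clean-shank pea-comb: (206 − 188)² / 188 = 1.7234
  clean-shank single-comb: (192 − 188)² / 188 = 0.0851
χ² = 0.2606 + 1.1968 + 1.7234 + 0.0851 = 3.2659 ≈ 3.266
Degrees of freedom = 4 − 1 = 3; critical value at α = 0.01 is 11.345.
Since 3.266 < 11.345, we fail to reject the null hypothesis — the data are consistent with the 1:1:1:1 ratio.

3.266; consistent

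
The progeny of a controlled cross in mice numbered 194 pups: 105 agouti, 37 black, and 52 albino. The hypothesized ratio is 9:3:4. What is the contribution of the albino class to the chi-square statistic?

0.253

Under the 9:3:4 hypothesis (Σ ratio = 16, N = 194):
  agouti: 194 × 9/16 = 109.125
  black: 194 × 3/16 = 36.375
  albino: 194 × 4/16 = 48.5
Contribution of albino: (52 − 48.5)² / 48.5 = 0.2526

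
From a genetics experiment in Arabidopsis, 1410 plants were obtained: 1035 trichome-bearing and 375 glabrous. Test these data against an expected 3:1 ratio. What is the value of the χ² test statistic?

Under the 3:1 hypothesis (Σ ratio = 4, N = 1410):
  trichome-bearing: 1410 × 3/4 = 1057.5
  glabrous: 1410 × 1/4 = 352.5
χ² = Σ (O − E)² / E
  trichome-bearing: (1035 − 1057.5)² / 1057.5 = 0.4787
  glabrous: (375 − 352.5)² / 352.5 = 1.4362
χ² = 0.4787 + 1.4362 = 1.9149 ≈ 1.915

1.915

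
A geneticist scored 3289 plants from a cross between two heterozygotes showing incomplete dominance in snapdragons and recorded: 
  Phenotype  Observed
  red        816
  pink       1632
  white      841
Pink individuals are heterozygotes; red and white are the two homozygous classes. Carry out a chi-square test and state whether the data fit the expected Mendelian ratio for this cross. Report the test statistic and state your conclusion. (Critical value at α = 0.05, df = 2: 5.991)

0.570; consistent

With incomplete dominance, a heterozygote × heterozygote cross gives a 1:2:1 phenotypic ratio.
Expected counts for N = 3289 under a 1:2:1 ratio (total parts = 4):
  red: 3289 × 1/4 = 822.25
  pink: 3289 × 2/4 = 1644.5
  white: 3289 × 1/4 = 822.25
χ² = Σ (O − E)² / E
  red: (816 − 822.25)² / 822.25 = 0.0475
  pink: (1632 − 1644.5)² / 1644.5 = 0.0950
  white: (841 − 822.25)² / 822.25 = 0.4276
χ² = 0.0475 + 0.0950 + 0.4276 = 0.5701 ≈ 0.570
Degrees of freedom = 3 − 1 = 2; critical value at α = 0.05 is 5.991.
Since 0.570 < 5.991, we fail to reject the null hypothesis — the data are consistent with the 1:2:1 ratio.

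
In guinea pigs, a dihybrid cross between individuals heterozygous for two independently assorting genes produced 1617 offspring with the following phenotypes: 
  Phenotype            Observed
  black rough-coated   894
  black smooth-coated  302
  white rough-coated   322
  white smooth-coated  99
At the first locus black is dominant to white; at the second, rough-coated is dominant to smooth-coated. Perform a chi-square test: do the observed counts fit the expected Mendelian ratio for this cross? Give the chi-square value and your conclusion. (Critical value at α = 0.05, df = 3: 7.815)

1.480; consistent

A dihybrid F₂ with independent assortment and complete dominance at both loci gives a 9:3:3:1 phenotypic ratio.
Under the 9:3:3:1 hypothesis (Σ ratio = 16, N = 1617):
  black rough-coated: 1617 × 9/16 = 909.5625
  black smooth-coated: 1617 × 3/16 = 303.1875
  white rough-coated: 1617 × 3/16 = 303.1875
  white smooth-coated: 1617 × 1/16 = 101.0625
χ² = Σ (O − E)² / E
  black rough-coated: (894 − 909.5625)² / 909.5625 = 0.2663
  black smooth-coated: (302 − 303.1875)² / 303.1875 = 0.0047
  white rough-coated: (322 − 303.1875)² / 303.1875 = 1.1673
  white smooth-coated: (99 − 101.0625)² / 101.0625 = 0.0421
χ² = 0.2663 + 0.0047 + 1.1673 + 0.0421 = 1.4804 ≈ 1.480
Degrees of freedom = 4 − 1 = 3; critical value at α = 0.05 is 7.815.
Since 1.480 < 7.815, we fail to reject the null hypothesis — the data are consistent with the 9:3:3:1 ratio.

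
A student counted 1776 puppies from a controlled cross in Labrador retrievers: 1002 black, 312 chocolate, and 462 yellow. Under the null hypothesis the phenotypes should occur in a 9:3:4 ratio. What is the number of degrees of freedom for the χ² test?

2

A goodness-of-fit test with 3 phenotype classes has df = 3 − 1 = 2.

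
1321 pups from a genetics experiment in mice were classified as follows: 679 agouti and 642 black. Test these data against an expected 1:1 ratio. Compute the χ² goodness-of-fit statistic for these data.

Total ratio parts = 2. Expected numbers out of 1321:
  agouti: 1321 × 1/2 = 660.5
  black: 1321 × 1/2 = 660.5
χ² = Σ (O − E)² / E
  agouti: (679 − 660.5)² / 660.5 = 0.5182
  black: (642 − 660.5)² / 660.5 = 0.5182
χ² = 0.5182 + 0.5182 = 1.0364 ≈ 1.036

1.036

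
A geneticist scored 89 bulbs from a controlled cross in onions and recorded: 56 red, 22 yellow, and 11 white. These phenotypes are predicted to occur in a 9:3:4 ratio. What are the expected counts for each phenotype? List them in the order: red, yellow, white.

The 9:3:4 ratio has 16 parts, so with N = 89 the expected counts are:
  red: 89 × 9/16 = 50.0625
  yellow: 89 × 3/16 = 16.6875
  white: 89 × 4/16 = 22.25

50.0625, 16.6875, 22.25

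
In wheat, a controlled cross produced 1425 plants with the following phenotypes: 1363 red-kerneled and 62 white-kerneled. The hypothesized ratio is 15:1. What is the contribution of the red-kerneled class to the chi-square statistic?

Under the 15:1 hypothesis (Σ ratio = 16, N = 1425):
  red-kerneled: 1425 × 15/16 = 1335.9375
  white-kerneled: 1425 × 1/16 = 89.0625
Contribution of red-kerneled: (1363 − 1335.9375)² / 1335.9375 = 0.5482

0.548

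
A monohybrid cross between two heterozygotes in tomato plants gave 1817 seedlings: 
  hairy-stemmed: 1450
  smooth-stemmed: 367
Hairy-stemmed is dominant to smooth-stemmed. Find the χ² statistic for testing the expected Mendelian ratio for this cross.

For a monohybrid cross between heterozygotes with complete dominance, the expected phenotypic ratio is 3:1.
Expected counts for N = 1817 under a 3:1 ratio (total parts = 4):
  hairy-stemmed: 1817 × 3/4 = 1362.75
  smooth-stemmed: 1817 × 1/4 = 454.25
χ² = Σ (O − E)² / E
  hairy-stemmed: (1450 − 1362.75)² / 1362.75 = 5.5862
  smooth-stemmed: (367 − 454.25)² / 454.25 = 16.7585
χ² = 5.5862 + 16.7585 = 22.3447 ≈ 22.345

22.345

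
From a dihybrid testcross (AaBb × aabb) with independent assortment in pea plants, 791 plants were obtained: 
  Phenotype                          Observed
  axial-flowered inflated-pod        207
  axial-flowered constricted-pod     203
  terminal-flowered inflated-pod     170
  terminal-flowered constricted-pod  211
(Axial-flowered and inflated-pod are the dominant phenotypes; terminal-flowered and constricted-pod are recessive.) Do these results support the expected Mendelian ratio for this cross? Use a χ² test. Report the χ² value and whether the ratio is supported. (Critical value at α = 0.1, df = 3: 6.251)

A dihybrid testcross with independent assortment gives a 1:1:1:1 ratio.
Total ratio parts = 4. Expected numbers out of 791:
  axial-flowered inflated-pod: 791 × 1/4 = 197.75
  axial-flowered constricted-pod: 791 × 1/4 = 197.75
  terminal-flowered inflated-pod: 791 × 1/4 = 197.75
  terminal-flowered constricted-pod: 791 × 1/4 = 197.75
χ² = Σ (O − E)² / E
  axial-flowered inflated-pod: (207 − 197.75)² / 197.75 = 0.4327
  axial-flowered constricted-pod: (203 − 197.75)² / 197.75 = 0.1394
  terminal-flowered inflated-pod: (170 − 197.75)² / 197.75 = 3.8941
  terminal-flowered constricted-pod: (211 − 197.75)² / 197.75 = 0.8878
χ² = 0.4327 + 0.1394 + 3.8941 + 0.8878 = 5.354
Degrees of freedom = 4 − 1 = 3; critical value at α = 0.1 is 6.251.
Since 5.354 < 6.251, we fail to reject the null hypothesis — the data are consistent with the 1:1:1:1 ratio.

5.354; consistent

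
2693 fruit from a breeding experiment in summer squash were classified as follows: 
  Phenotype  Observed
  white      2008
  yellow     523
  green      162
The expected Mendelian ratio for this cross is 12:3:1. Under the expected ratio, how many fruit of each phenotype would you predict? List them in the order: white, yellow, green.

The 12:3:1 ratio has 16 parts, so with N = 2693 the expected counts are:
  white: 2693 × 12/16 = 2019.75
  yellow: 2693 × 3/16 = 504.9375
  green: 2693 × 1/16 = 168.3125

2019.75, 504.9375, 168.3125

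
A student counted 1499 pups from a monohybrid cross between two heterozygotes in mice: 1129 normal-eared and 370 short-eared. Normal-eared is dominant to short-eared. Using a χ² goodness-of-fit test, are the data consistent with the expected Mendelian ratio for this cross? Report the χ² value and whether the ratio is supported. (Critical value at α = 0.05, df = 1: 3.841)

For a monohybrid cross between heterozygotes with complete dominance, the expected phenotypic ratio is 3:1.
Expected counts for N = 1499 under a 3:1 ratio (total parts = 4):
  normal-eared: 1499 × 3/4 = 1124.25
  short-eared: 1499 × 1/4 = 374.75
χ² = Σ (O − E)² / E
  normal-eared: (1129 − 1124.25)² / 1124.25 = 0.0201
  short-eared: (370 − 374.75)² / 374.75 = 0.0602
χ² = 0.0201 + 0.0602 = 0.0803 ≈ 0.080
Degrees of freedom = 2 − 1 = 1; critical value at α = 0.05 is 3.841.
Since 0.080 < 3.841, we fail to reject the null hypothesis — the data are consistent with the 3:1 ratio.

0.080; consistent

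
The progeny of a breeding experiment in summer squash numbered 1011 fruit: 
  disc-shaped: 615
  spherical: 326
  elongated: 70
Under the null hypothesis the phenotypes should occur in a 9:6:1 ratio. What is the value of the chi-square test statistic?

Under the 9:6:1 hypothesis (Σ ratio = 16, N = 1011):
  disc-shaped: 1011 × 9/16 = 568.6875
  spherical: 1011 × 6/16 = 379.125
  elongated: 1011 × 1/16 = 63.1875
χ² = Σ (O − E)² / E
  disc-shaped: (615 − 568.6875)² / 568.6875 = 3.7716
  spherical: (326 − 379.125)² / 379.125 = 7.4442
  elongated: (70 − 63.1875)² / 63.1875 = 0.7345
χ² = 3.7716 + 7.4442 + 0.7345 = 11.9503 ≈ 11.950

11.950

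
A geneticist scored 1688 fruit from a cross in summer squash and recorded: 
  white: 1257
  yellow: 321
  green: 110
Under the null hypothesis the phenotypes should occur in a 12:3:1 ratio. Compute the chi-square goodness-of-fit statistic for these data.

The 12:3:1 ratio has 16 parts, so with N = 1688 the expected counts are:
  white: 1688 × 12/16 = 1266
  yellow: 1688 × 3/16 = 316.5
  green: 1688 × 1/16 = 105.5
χ² = Σ (O − E)² / E
  white: (1257 − 1266)² / 1266 = 0.0640
  yellow: (321 − 316.5)² / 316.5 = 0.0640
  green: (110 − 105.5)² / 105.5 = 0.1919
χ² = 0.0640 + 0.0640 + 0.1919 = 0.3199 ≈ 0.320

0.320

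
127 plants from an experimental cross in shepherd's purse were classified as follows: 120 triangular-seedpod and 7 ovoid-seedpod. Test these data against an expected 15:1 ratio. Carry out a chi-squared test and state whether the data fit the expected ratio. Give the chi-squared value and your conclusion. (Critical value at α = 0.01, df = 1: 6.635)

0.118; consistent

Expected counts for N = 127 under a 15:1 ratio (total parts = 16):
  triangular-seedpod: 127 × 15/16 = 119.0625
  ovoid-seedpod: 127 × 1/16 = 7.9375
χ² = Σ (O − E)² / E
  triangular-seedpod: (120 − 119.0625)² / 119.0625 = 0.0074
  ovoid-seedpod: (7 − 7.9375)² / 7.9375 = 0.1107
χ² = 0.0074 + 0.1107 = 0.1181 ≈ 0.118
Degrees of freedom = 2 − 1 = 1; critical value at α = 0.01 is 6.635.
Since 0.118 < 6.635, we fail to reject the null hypothesis — the data are consistent with the 15:1 ratio.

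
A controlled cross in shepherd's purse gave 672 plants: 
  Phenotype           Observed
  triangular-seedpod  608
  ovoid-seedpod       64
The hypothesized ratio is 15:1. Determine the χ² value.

The 15:1 ratio has 16 parts, so with N = 672 the expected counts are:
  triangular-seedpod: 672 × 15/16 = 630
  ovoid-seedpod: 672 × 1/16 = 42
χ² = Σ (O − E)² / E
  triangular-seedpod: (608 − 630)² / 630 = 0.7683
  ovoid-seedpod: (64 − 42)² / 42 = 11.5238
χ² = 0.7683 + 11.5238 = 12.2921 ≈ 12.292

12.292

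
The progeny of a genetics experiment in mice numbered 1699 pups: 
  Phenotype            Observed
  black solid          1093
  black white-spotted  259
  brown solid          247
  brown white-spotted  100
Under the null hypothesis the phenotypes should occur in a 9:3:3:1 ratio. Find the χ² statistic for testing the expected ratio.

The 9:3:3:1 ratio has 16 parts, so with N = 1699 the expected counts are:
  black solid: 1699 × 9/16 = 955.6875
  black white-spotted: 1699 × 3/16 = 318.5625
  brown solid: 1699 × 3/16 = 318.5625
  brown white-spotted: 1699 × 1/16 = 106.1875
χ² = Σ (O − E)² / E
  black solid: (1093 − 955.6875)² / 955.6875 = 19.7290
  black white-spotted: (259 − 318.5625)² / 318.5625 = 11.1366
  brown solid: (247 − 318.5625)² / 318.5625 = 16.0759
  brown white-spotted: (100 − 106.1875)² / 106.1875 = 0.3605
χ² = 19.7290 + 11.1366 + 16.0759 + 0.3605 = 47.302

47.302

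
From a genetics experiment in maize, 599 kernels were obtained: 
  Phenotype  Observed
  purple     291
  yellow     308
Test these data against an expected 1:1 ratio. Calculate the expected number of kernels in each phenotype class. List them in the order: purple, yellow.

299.5, 299.5

Expected counts for N = 599 under a 1:1 ratio (total parts = 2):
  purple: 599 × 1/2 = 299.5
  yellow: 599 × 1/2 = 299.5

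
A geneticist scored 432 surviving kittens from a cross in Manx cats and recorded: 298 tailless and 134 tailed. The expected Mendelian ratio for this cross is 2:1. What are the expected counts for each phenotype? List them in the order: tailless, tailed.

288, 144

Total ratio parts = 3. Expected numbers out of 432:
  tailless: 432 × 2/3 = 288
  tailed: 432 × 1/3 = 144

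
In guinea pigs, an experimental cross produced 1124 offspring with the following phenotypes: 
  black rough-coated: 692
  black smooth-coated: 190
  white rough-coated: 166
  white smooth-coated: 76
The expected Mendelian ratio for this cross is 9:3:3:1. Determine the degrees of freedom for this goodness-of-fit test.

3

A goodness-of-fit test with 4 phenotype classes has df = 4 − 1 = 3.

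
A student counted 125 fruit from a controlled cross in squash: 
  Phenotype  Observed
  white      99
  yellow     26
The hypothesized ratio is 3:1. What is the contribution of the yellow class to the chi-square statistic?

Under the 3:1 hypothesis (Σ ratio = 4, N = 125):
  white: 125 × 3/4 = 93.75
  yellow: 125 × 1/4 = 31.25
Contribution of yellow: (26 − 31.25)² / 31.25 = 0.8820

0.882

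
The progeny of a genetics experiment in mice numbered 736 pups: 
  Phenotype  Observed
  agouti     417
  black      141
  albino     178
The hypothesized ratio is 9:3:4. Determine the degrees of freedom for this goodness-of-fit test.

A goodness-of-fit test with 3 phenotype classes has df = 3 − 1 = 2.

2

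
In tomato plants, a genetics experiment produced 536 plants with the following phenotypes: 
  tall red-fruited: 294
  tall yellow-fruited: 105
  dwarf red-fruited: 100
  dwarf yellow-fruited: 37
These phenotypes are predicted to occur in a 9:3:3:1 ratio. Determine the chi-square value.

Under the 9:3:3:1 hypothesis (Σ ratio = 16, N = 536):
  tall red-fruited: 536 × 9/16 = 301.5
  tall yellow-fruited: 536 × 3/16 = 100.5
  dwarf red-fruited: 536 × 3/16 = 100.5
  dwarf yellow-fruited: 536 × 1/16 = 33.5
χ² = Σ (O − E)² / E
  tall red-fruited: (294 − 301.5)² / 301.5 = 0.1866
  tall yellow-fruited: (105 − 100.5)² / 100.5 = 0.2015
  dwarf red-fruited: (100 − 100.5)² / 100.5 = 0.0025
  dwarf yellow-fruited: (37 − 33.5)² / 33.5 = 0.3657
χ² = 0.1866 + 0.2015 + 0.0025 + 0.3657 = 0.7563 ≈ 0.756

0.756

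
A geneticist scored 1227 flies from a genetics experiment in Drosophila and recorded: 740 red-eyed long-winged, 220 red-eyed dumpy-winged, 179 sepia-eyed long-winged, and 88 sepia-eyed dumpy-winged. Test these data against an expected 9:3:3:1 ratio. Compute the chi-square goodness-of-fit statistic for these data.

17.037

Total ratio parts = 16. Expected numbers out of 1227:
  red-eyed long-winged: 1227 × 9/16 = 690.1875
  red-eyed dumpy-winged: 1227 × 3/16 = 230.0625
  sepia-eyed long-winged: 1227 × 3/16 = 230.0625
  sepia-eyed dumpy-winged: 1227 × 1/16 = 76.6875
χ² = Σ (O − E)² / E
  red-eyed long-winged: (740 − 690.1875)² / 690.1875 = 3.5951
  red-eyed dumpy-winged: (220 − 230.0625)² / 230.0625 = 0.4401
  sepia-eyed long-winged: (179 − 230.0625)² / 230.0625 = 11.3334
  sepia-eyed dumpy-winged: (88 − 76.6875)² / 76.6875 = 1.6688
χ² = 3.5951 + 0.4401 + 11.3334 + 1.6688 = 17.0374 ≈ 17.037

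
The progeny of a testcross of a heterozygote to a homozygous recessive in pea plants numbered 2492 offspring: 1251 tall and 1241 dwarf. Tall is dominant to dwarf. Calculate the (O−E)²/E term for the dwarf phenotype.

A testcross of a heterozygote (Aa × aa) gives a 1:1 phenotypic ratio.
The 1:1 ratio has 2 parts, so with N = 2492 the expected counts are:
  tall: 2492 × 1/2 = 1246
  dwarf: 2492 × 1/2 = 1246
Contribution of dwarf: (1241 − 1246)² / 1246 = 0.0201

0.020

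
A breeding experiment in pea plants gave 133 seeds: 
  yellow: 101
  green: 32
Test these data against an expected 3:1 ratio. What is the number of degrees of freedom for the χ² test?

A goodness-of-fit test with 2 phenotype classes has df = 2 − 1 = 1.

1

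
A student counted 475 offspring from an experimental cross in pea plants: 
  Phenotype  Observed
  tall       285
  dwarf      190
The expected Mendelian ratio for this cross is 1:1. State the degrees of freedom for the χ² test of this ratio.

1

A goodness-of-fit test with 2 phenotype classes has df = 2 − 1 = 1.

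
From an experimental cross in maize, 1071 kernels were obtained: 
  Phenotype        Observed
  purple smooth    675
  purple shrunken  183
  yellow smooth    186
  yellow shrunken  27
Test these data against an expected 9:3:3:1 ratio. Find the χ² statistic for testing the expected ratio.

Total ratio parts = 16. Expected numbers out of 1071:
  purple smooth: 1071 × 9/16 = 602.4375
  purple shrunken: 1071 × 3/16 = 200.8125
  yellow smooth: 1071 × 3/16 = 200.8125
  yellow shrunken: 1071 × 1/16 = 66.9375
χ² = Σ (O − E)² / E
  purple smooth: (675 − 602.4375)² / 602.4375 = 8.7400
  purple shrunken: (183 − 200.8125)² / 200.8125 = 1.5800
  yellow smooth: (186 − 200.8125)² / 200.8125 = 1.0926
  yellow shrunken: (27 − 66.9375)² / 66.9375 = 23.8283
χ² = 8.7400 + 1.5800 + 1.0926 + 23.8283 = 35.2409 ≈ 35.241

35.241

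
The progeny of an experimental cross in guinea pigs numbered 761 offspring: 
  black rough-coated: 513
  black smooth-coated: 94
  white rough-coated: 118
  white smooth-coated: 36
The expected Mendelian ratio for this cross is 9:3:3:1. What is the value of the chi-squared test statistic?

40.549

The 9:3:3:1 ratio has 16 parts, so with N = 761 the expected counts are:
  black rough-coated: 761 × 9/16 = 428.0625
  black smooth-coated: 761 × 3/16 = 142.6875
  white rough-coated: 761 × 3/16 = 142.6875
  white smooth-coated: 761 × 1/16 = 47.5625
χ² = Σ (O − E)² / E
  black rough-coated: (513 − 428.0625)² / 428.0625 = 16.8536
  black smooth-coated: (94 − 142.6875)² / 142.6875 = 16.6130
  white rough-coated: (118 − 142.6875)² / 142.6875 = 4.2714
  white smooth-coated: (36 − 47.5625)² / 47.5625 = 2.8109
χ² = 16.8536 + 16.6130 + 4.2714 + 2.8109 = 40.5489 ≈ 40.549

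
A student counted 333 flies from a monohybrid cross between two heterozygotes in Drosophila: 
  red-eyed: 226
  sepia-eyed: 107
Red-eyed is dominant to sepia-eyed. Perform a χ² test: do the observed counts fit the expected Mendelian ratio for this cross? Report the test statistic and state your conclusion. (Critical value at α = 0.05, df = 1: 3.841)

For a monohybrid cross between heterozygotes with complete dominance, the expected phenotypic ratio is 3:1.
Under the 3:1 hypothesis (Σ ratio = 4, N = 333):
  red-eyed: 333 × 3/4 = 249.75
  sepia-eyed: 333 × 1/4 = 83.25
χ² = Σ (O − E)² / E
  red-eyed: (226 − 249.75)² / 249.75 = 2.2585
  sepia-eyed: (107 − 83.25)² / 83.25 = 6.7755
χ² = 2.2585 + 6.7755 = 9.034
Degrees of freedom = 2 − 1 = 1; critical value at α = 0.05 is 3.841.
Since 9.034 > 3.841, we reject the null hypothesis — the data do not fit the 3:1 ratio.

9.034; not consistent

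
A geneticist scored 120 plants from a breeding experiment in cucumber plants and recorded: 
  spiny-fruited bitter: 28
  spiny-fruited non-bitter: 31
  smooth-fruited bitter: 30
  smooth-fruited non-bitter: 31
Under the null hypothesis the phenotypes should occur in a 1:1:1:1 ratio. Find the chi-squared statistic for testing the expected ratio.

0.200

Total ratio parts = 4. Expected numbers out of 120:
  spiny-fruited bitter: 120 × 1/4 = 30
  spiny-fruited non-bitter: 120 × 1/4 = 30
  smooth-fruited bitter: 120 × 1/4 = 30
  smooth-fruited non-bitter: 120 × 1/4 = 30
χ² = Σ (O − E)² / E
  spiny-fruited bitter: (28 − 30)² / 30 = 0.1333
  spiny-fruited non-bitter: (31 − 30)² / 30 = 0.0333
  smooth-fruited bitter: (30 − 30)² / 30 = 0.0000
  smooth-fruited non-bitter: (31 − 30)² / 30 = 0.0333
χ² = 0.1333 + 0.0333 + 0.0000 + 0.0333 = 0.1999 ≈ 0.200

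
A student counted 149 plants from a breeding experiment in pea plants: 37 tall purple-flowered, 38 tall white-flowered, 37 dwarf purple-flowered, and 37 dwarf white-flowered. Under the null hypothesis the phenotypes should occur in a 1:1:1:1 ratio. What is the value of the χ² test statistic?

Total ratio parts = 4. Expected numbers out of 149:
  tall purple-flowered: 149 × 1/4 = 37.25
  tall white-flowered: 149 × 1/4 = 37.25
  dwarf purple-flowered: 149 × 1/4 = 37.25
  dwarf white-flowered: 149 × 1/4 = 37.25
χ² = Σ (O − E)² / E
  tall purple-flowered: (37 − 37.25)² / 37.25 = 0.0017
  tall white-flowered: (38 − 37.25)² / 37.25 = 0.0151
  dwarf purple-flowered: (37 − 37.25)² / 37.25 = 0.0017
  dwarf white-flowered: (37 − 37.25)² / 37.25 = 0.0017
χ² = 0.0017 + 0.0151 + 0.0017 + 0.0017 = 0.0202 ≈ 0.020

0.020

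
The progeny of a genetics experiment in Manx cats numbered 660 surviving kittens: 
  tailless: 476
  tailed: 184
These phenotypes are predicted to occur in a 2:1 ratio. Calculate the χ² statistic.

8.836

Total ratio parts = 3. Expected numbers out of 660:
  tailless: 660 × 2/3 = 440
  tailed: 660 × 1/3 = 220
χ² = Σ (O − E)² / E
  tailless: (476 − 440)² / 440 = 2.9455
  tailed: (184 − 220)² / 220 = 5.8909
χ² = 2.9455 + 5.8909 = 8.8364 ≈ 8.836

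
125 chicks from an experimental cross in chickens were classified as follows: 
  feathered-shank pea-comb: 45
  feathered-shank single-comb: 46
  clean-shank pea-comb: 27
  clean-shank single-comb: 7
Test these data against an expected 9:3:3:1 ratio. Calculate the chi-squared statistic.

Under the 9:3:3:1 hypothesis (Σ ratio = 16, N = 125):
  feathered-shank pea-comb: 125 × 9/16 = 70.3125
  feathered-shank single-comb: 125 × 3/16 = 23.4375
  clean-shank pea-comb: 125 × 3/16 = 23.4375
  clean-shank single-comb: 125 × 1/16 = 7.8125
χ² = Σ (O − E)² / E
  feathered-shank pea-comb: (45 − 70.3125)² / 70.3125 = 9.1125
  feathered-shank single-comb: (46 − 23.4375)² / 23.4375 = 21.7202
  clean-shank pea-comb: (27 − 23.4375)² / 23.4375 = 0.5415
  clean-shank single-comb: (7 − 7.8125)² / 7.8125 = 0.0845
χ² = 9.1125 + 21.7202 + 0.5415 + 0.0845 = 31.4587 ≈ 31.459

31.459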